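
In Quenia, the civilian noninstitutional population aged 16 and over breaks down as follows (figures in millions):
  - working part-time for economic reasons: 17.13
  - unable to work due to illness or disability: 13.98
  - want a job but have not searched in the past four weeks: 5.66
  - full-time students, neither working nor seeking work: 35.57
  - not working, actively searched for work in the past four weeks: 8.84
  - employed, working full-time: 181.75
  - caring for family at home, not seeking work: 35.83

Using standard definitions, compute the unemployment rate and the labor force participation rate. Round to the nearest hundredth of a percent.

Unemployment rate ≈ 4.26%; labor force participation rate ≈ 69.53%.

Employed = 17.13 + 181.75 = 198.88 million (anyone who worked, including part-time for economic reasons, counts as employed).
Unemployed = 8.84 million.
Labor force = 198.88 + 8.84 = 207.72 million.
Not in labor force = 13.98 + 5.66 + 35.57 + 35.83 = 91.04 million (those not working and not actively searching are outside the labor force — including those who want a job but have given up searching).
Civilian working-age population = 207.72 + 91.04 = 298.76 million.
Unemployment rate = 8.84 / 207.72 = 4.26%.
Labor force participation rate = 207.72 / 298.76 = 69.53%.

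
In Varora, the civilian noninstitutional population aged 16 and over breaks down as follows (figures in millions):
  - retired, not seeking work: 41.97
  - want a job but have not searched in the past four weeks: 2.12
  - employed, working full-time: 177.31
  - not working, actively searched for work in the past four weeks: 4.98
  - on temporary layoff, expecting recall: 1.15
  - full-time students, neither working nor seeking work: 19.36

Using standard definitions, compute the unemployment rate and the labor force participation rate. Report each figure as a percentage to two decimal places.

Employed = 177.31 million.
Unemployed = 4.98 + 1.15 = 6.13 million (jobless and actively searching, or on temporary layoff).
Labor force = 177.31 + 6.13 = 183.44 million.
Not in labor force = 41.97 + 2.12 + 19.36 = 63.45 million (those not working and not actively searching are outside the labor force — including those who want a job but have given up searching).
Civilian working-age population = 183.44 + 63.45 = 246.89 million.
Unemployment rate = 6.13 / 183.44 = 3.34%.
Labor force participation rate = 183.44 / 246.89 = 74.30%.

Unemployment rate ≈ 3.34%; labor force participation rate ≈ 74.30%.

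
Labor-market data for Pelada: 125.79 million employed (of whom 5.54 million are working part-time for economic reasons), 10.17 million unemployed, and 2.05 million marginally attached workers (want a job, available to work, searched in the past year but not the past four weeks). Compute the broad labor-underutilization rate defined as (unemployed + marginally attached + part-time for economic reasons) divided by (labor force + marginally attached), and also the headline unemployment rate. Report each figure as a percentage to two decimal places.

Broad underutilization rate ≈ 12.87%; headline unemployment rate ≈ 7.48%.

Labor force = 125.79 + 10.17 = 135.96 million.
Numerator = 10.17 + 2.05 + 5.54 = 17.76 million.
Denominator = 135.96 + 2.05 = 138.01 million.
Broad rate = 17.76 / 138.01 = 12.87%.
Headline unemployment rate = 10.17 / 135.96 = 7.48%.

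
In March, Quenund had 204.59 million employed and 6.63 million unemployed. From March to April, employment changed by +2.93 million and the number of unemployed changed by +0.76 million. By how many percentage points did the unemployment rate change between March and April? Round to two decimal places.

The unemployment rate changed by +0.30 percentage points.

March: labor force = 204.59 + 6.63 = 211.22; u = 6.63/211.22 = 3.14%.
April: labor force = 207.52 + 7.39 = 214.91; u = 7.39/214.91 = 3.44%.
Change = 3.44% − 3.14% = +0.30 pp.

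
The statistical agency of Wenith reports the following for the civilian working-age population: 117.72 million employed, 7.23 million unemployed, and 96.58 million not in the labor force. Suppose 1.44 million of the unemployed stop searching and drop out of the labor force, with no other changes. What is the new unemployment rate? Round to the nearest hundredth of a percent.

New unemployment rate ≈ 4.69%.

Initially, labor force = 117.72 + 7.23 = 124.95 million, so u = 7.23/124.95 = 5.79%.
After the change, unemployed and labor force both fall by 1.44 → E = 117.72, U = 5.79, labor force = 123.51 million.
New unemployment rate = 5.79 / 123.51 = 4.69%.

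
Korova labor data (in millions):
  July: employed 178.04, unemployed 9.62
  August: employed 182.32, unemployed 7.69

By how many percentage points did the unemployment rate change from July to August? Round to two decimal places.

The unemployment rate changed by −1.08 percentage points.

July: labor force = 178.04 + 9.62 = 187.66; u = 9.62/187.66 = 5.13%.
August: labor force = 182.32 + 7.69 = 190.01; u = 7.69/190.01 = 4.05%.
Change = 4.05% − 5.13% = −1.08 pp.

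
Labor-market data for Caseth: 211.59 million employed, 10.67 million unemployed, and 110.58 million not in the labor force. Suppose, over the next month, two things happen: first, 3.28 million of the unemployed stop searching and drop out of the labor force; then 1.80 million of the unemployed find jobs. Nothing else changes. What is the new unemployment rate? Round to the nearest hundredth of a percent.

Initially, labor force = 211.59 + 10.67 = 222.26 million, so u = 10.67/222.26 = 4.80%.
After the first change, unemployed and labor force both fall by 3.28 → E = 211.59, U = 7.39, labor force = 218.98 million.
After the second change, unemployed falls and employed rises by 1.80; labor force unchanged → E = 213.39, U = 5.59, labor force = 218.98 million.
New unemployment rate = 5.59 / 218.98 = 2.55%.

New unemployment rate ≈ 2.55%.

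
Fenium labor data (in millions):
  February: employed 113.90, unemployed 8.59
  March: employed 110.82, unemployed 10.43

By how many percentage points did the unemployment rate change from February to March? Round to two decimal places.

The unemployment rate changed by +1.59 percentage points.

February: labor force = 113.90 + 8.59 = 122.49; u = 8.59/122.49 = 7.01%.
March: labor force = 110.82 + 10.43 = 121.25; u = 10.43/121.25 = 8.60%.
Change = 8.60% − 7.01% = +1.59 pp.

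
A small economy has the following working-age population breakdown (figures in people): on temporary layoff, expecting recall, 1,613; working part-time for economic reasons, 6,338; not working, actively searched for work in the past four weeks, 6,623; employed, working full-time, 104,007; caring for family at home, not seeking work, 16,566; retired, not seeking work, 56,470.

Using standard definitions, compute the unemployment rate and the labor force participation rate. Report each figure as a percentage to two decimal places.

Employed = 6,338 + 104,007 = 110,345 (anyone who worked, including part-time for economic reasons, counts as employed).
Unemployed = 1,613 + 6,623 = 8,236 (jobless and actively searching, or on temporary layoff).
Labor force = 110,345 + 8,236 = 118,581.
Not in labor force = 16,566 + 56,470 = 73,036 (those not working and not actively searching are outside the labor force).
Civilian working-age population = 118,581 + 73,036 = 191,617.
Unemployment rate = 8,236 / 118,581 = 6.95%.
Labor force participation rate = 118,581 / 191,617 = 61.88%.

Unemployment rate ≈ 6.95%; labor force participation rate ≈ 61.88%.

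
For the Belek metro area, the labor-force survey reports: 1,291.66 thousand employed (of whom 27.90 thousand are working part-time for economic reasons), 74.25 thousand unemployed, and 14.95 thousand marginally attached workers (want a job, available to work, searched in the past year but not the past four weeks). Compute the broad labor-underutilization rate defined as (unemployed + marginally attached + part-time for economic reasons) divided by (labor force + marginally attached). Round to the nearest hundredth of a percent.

Labor force = 1,291.66 + 74.25 = 1,365.91 thousand.
Numerator = 74.25 + 14.95 + 27.90 = 117.10 thousand.
Denominator = 1,365.91 + 14.95 = 1,380.86 thousand.
Broad rate = 117.10 / 1,380.86 = 8.48%.

Broad underutilization rate ≈ 8.48%.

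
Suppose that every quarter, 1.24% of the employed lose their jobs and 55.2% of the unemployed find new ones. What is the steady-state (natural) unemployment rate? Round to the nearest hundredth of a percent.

At steady state the flows balance: s·E = f·U, so U/(E+U) = s/(s+f).
u* = 1.24 / (1.24 + 55.2) = 1.24 / 56.44 = 2.20%.

Steady-state unemployment rate ≈ 2.20%.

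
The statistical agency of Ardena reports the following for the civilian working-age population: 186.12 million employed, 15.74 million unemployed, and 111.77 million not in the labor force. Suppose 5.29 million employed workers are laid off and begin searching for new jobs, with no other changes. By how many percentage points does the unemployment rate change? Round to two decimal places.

Initially, labor force = 186.12 + 15.74 = 201.86 million, so u = 15.74/201.86 = 7.80%.
After the change, employed falls and unemployed rises by 5.29; labor force unchanged → E = 180.83, U = 21.03, labor force = 201.86 million.
New unemployment rate = 21.03 / 201.86 = 10.42%.
Change = 10.42% − 7.80% = +2.62 percentage points.

The unemployment rate changes by +2.62 percentage points.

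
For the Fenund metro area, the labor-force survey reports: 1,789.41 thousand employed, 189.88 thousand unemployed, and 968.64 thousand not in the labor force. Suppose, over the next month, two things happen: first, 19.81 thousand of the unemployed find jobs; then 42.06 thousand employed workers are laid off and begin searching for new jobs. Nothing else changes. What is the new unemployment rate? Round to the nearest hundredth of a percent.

Initially, labor force = 1,789.41 + 189.88 = 1,979.29 thousand, so u = 189.88/1,979.29 = 9.59%.
After the first change, unemployed falls and employed rises by 19.81; labor force unchanged → E = 1,809.22, U = 170.07, labor force = 1,979.29 thousand.
After the second change, employed falls and unemployed rises by 42.06; labor force unchanged → E = 1,767.16, U = 212.13, labor force = 1,979.29 thousand.
New unemployment rate = 212.13 / 1,979.29 = 10.72%.

New unemployment rate ≈ 10.72%.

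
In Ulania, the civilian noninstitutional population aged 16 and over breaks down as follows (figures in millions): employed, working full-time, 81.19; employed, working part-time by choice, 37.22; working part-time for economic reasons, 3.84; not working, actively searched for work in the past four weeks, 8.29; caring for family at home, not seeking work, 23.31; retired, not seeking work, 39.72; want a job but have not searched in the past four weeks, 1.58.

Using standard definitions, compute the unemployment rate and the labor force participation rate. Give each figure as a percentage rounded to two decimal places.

Employed = 81.19 + 37.22 + 3.84 = 122.25 million (anyone who worked, including part-time for economic reasons, counts as employed).
Unemployed = 8.29 million.
Labor force = 122.25 + 8.29 = 130.54 million.
Not in labor force = 23.31 + 39.72 + 1.58 = 64.61 million (those not working and not actively searching are outside the labor force — including those who want a job but have given up searching).
Civilian working-age population = 130.54 + 64.61 = 195.15 million.
Unemployment rate = 8.29 / 130.54 = 6.35%.
Labor force participation rate = 130.54 / 195.15 = 66.89%.

Unemployment rate ≈ 6.35%; labor force participation rate ≈ 66.89%.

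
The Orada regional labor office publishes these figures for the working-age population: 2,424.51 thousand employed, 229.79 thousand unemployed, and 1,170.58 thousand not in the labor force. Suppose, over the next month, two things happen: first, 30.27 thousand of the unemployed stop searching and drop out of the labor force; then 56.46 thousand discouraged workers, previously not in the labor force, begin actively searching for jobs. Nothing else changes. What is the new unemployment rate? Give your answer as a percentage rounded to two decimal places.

New unemployment rate ≈ 9.55%.

Initially, labor force = 2,424.51 + 229.79 = 2,654.30 thousand, so u = 229.79/2,654.30 = 8.66%.
After the first change, unemployed and labor force both fall by 30.27 → E = 2,424.51, U = 199.52, labor force = 2,624.03 thousand.
After the second change, unemployed and labor force both rise by 56.46 → E = 2,424.51, U = 255.98, labor force = 2,680.49 thousand.
New unemployment rate = 255.98 / 2,680.49 = 9.55%.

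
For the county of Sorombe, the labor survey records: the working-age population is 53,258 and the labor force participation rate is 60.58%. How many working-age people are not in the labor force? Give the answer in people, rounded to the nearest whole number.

About 20,994 are not in the labor force.

Share not in the labor force = 1 − 0.6058 = 0.3942.
Not in labor force = 0.3942 × 53,258 ≈ 20,994.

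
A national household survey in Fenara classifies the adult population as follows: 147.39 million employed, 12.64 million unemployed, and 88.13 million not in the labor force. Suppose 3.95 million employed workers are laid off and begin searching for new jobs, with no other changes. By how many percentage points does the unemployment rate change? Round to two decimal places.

Initially, labor force = 147.39 + 12.64 = 160.03 million, so u = 12.64/160.03 = 7.90%.
After the change, employed falls and unemployed rises by 3.95; labor force unchanged → E = 143.44, U = 16.59, labor force = 160.03 million.
New unemployment rate = 16.59 / 160.03 = 10.37%.
Change = 10.37% − 7.90% = +2.47 percentage points.

The unemployment rate changes by +2.47 percentage points.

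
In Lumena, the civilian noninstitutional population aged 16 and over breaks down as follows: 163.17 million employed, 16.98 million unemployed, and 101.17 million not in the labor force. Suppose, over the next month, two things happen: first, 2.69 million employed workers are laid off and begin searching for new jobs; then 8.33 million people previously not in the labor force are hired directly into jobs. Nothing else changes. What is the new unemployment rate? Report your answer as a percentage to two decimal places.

New unemployment rate ≈ 10.44%.

Initially, labor force = 163.17 + 16.98 = 180.15 million, so u = 16.98/180.15 = 9.43%.
After the first change, employed falls and unemployed rises by 2.69; labor force unchanged → E = 160.48, U = 19.67, labor force = 180.15 million.
After the second change, employed and labor force both rise by 8.33; unemployed unchanged → E = 168.81, U = 19.67, labor force = 188.48 million.
New unemployment rate = 19.67 / 188.48 = 10.44%.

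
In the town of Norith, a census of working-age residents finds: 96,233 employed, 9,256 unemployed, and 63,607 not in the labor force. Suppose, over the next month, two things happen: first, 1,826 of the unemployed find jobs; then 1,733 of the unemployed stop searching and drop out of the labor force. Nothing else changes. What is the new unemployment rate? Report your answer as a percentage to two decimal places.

New unemployment rate ≈ 5.49%.

Initially, labor force = 96,233 + 9,256 = 105,489, so u = 9,256/105,489 = 8.77%.
After the first change, unemployed falls and employed rises by 1,826; labor force unchanged → E = 98,059, U = 7,430, labor force = 105,489.
After the second change, unemployed and labor force both fall by 1,733 → E = 98,059, U = 5,697, labor force = 103,756.
New unemployment rate = 5,697 / 103,756 = 5.49%.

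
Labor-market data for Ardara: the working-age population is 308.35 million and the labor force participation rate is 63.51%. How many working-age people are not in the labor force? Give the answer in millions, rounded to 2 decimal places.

About 112.52 million are not in the labor force.

Share not in the labor force = 1 − 0.6351 = 0.3649.
Not in labor force = 0.3649 × 308.35 ≈ 112.52 million.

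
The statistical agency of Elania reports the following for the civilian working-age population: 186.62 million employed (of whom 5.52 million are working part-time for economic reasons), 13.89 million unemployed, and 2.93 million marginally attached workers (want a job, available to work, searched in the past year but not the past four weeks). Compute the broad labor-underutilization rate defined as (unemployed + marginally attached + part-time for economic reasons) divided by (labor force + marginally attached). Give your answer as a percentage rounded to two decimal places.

Broad underutilization rate ≈ 10.98%.

Labor force = 186.62 + 13.89 = 200.51 million.
Numerator = 13.89 + 2.93 + 5.52 = 22.34 million.
Denominator = 200.51 + 2.93 = 203.44 million.
Broad rate = 22.34 / 203.44 = 10.98%.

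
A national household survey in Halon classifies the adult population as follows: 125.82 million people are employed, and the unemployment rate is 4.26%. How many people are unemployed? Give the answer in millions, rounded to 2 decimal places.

About 5.60 million are unemployed.

Let U be the number unemployed. The labor force is E + U, and U/(E+U) = 0.0426.
So U = 0.0426 × 125.82 / (1 − 0.0426) = 5.3599 / 0.9574 ≈ 5.60 million.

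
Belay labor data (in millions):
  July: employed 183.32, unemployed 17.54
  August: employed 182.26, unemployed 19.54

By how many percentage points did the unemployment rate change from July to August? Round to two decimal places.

The unemployment rate changed by +0.95 percentage points.

July: labor force = 183.32 + 17.54 = 200.86; u = 17.54/200.86 = 8.73%.
August: labor force = 182.26 + 19.54 = 201.80; u = 19.54/201.80 = 9.68%.
Change = 9.68% − 8.73% = +0.95 pp.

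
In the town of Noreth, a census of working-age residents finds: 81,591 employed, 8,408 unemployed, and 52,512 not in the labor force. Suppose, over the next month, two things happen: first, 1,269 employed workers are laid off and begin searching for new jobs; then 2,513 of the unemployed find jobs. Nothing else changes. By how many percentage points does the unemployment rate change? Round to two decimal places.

The unemployment rate changes by −1.38 percentage points.

Initially, labor force = 81,591 + 8,408 = 89,999, so u = 8,408/89,999 = 9.34%.
After the first change, employed falls and unemployed rises by 1,269; labor force unchanged → E = 80,322, U = 9,677, labor force = 89,999.
After the second change, unemployed falls and employed rises by 2,513; labor force unchanged → E = 82,835, U = 7,164, labor force = 89,999.
New unemployment rate = 7,164 / 89,999 = 7.96%.
Change = 7.96% − 9.34% = −1.38 percentage points.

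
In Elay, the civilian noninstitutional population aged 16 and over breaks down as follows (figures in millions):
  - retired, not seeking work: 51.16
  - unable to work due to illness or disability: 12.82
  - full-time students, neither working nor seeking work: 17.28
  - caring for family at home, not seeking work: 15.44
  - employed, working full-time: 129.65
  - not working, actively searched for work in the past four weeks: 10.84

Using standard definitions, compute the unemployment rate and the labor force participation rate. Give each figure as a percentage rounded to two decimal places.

Employed = 129.65 million.
Unemployed = 10.84 million.
Labor force = 129.65 + 10.84 = 140.49 million.
Not in labor force = 51.16 + 12.82 + 17.28 + 15.44 = 96.70 million (those not working and not actively searching are outside the labor force).
Civilian working-age population = 140.49 + 96.70 = 237.19 million.
Unemployment rate = 10.84 / 140.49 = 7.72%.
Labor force participation rate = 140.49 / 237.19 = 59.23%.

Unemployment rate ≈ 7.72%; labor force participation rate ≈ 59.23%.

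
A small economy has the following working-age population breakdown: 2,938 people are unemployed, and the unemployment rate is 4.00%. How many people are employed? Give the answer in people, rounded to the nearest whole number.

Labor force = U / u = 2,938 / 0.0400 ≈ 73,450.
Employed = labor force − unemployed = 73,450 − 2,938 = 70,512.

About 70,512 are employed.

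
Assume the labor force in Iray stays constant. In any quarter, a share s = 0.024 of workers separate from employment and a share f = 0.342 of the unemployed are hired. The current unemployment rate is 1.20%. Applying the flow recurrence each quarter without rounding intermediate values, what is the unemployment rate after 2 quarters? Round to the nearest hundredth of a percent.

Unemployment rate after two quarters ≈ 4.40%.

With a fixed labor force, u_{t+1} = u_t + s·(1−u_t) − f·u_t = u_t·(1−s−f) + s.
Here 1−s−f = 0.634 and s = 0.024.
u_1 = 0.012000 × 0.634 + 0.024 = 0.031608.
u_2 = 0.031608 × 0.634 + 0.024 = 0.044039.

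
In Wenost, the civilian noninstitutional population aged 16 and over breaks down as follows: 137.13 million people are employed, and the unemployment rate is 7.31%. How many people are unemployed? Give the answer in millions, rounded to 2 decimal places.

About 10.81 million are unemployed.

Let U be the number unemployed. The labor force is E + U, and U/(E+U) = 0.0731.
So U = 0.0731 × 137.13 / (1 − 0.0731) = 10.0242 / 0.9269 ≈ 10.81 million.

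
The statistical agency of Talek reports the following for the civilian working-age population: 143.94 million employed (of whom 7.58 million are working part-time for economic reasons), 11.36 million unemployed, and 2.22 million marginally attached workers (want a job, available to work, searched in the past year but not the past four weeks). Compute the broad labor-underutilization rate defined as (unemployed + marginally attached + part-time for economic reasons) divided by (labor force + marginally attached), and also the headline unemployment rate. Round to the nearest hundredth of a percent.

Broad underutilization rate ≈ 13.43%; headline unemployment rate ≈ 7.31%.

Labor force = 143.94 + 11.36 = 155.30 million.
Numerator = 11.36 + 2.22 + 7.58 = 21.16 million.
Denominator = 155.30 + 2.22 = 157.52 million.
Broad rate = 21.16 / 157.52 = 13.43%.
Headline unemployment rate = 11.36 / 155.30 = 7.31%.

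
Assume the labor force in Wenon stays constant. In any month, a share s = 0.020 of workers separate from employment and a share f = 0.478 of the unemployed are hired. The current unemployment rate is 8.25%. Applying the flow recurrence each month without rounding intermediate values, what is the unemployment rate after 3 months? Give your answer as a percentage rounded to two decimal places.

With a fixed labor force, u_{t+1} = u_t + s·(1−u_t) − f·u_t = u_t·(1−s−f) + s.
Here 1−s−f = 0.502 and s = 0.020.
u_1 = 0.082500 × 0.502 + 0.020 = 0.061415.
u_2 = 0.061415 × 0.502 + 0.020 = 0.050830.
u_3 = 0.050830 × 0.502 + 0.020 = 0.045517.

Unemployment rate after three months ≈ 4.55%.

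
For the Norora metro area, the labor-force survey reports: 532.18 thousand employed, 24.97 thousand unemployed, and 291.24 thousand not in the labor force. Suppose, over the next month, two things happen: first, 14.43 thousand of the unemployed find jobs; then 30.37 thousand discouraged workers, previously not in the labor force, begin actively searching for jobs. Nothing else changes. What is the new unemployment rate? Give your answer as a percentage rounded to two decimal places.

New unemployment rate ≈ 6.96%.

Initially, labor force = 532.18 + 24.97 = 557.15 thousand, so u = 24.97/557.15 = 4.48%.
After the first change, unemployed falls and employed rises by 14.43; labor force unchanged → E = 546.61, U = 10.54, labor force = 557.15 thousand.
After the second change, unemployed and labor force both rise by 30.37 → E = 546.61, U = 40.91, labor force = 587.52 thousand.
New unemployment rate = 40.91 / 587.52 = 6.96%.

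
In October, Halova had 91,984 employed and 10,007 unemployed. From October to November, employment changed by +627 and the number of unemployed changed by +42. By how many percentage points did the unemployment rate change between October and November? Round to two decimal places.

The unemployment rate changed by −0.02 percentage points.

October: labor force = 91,984 + 10,007 = 101,991; u = 10,007/101,991 = 9.81%.
November: labor force = 92,611 + 10,049 = 102,660; u = 10,049/102,660 = 9.79%.
Change = 9.79% − 9.81% = −0.02 pp.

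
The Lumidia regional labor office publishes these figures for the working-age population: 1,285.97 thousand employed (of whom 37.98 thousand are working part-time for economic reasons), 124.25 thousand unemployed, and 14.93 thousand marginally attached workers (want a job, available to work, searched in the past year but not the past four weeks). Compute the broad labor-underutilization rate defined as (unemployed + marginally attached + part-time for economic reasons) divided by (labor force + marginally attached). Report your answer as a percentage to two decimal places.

Broad underutilization rate ≈ 12.43%.

Labor force = 1,285.97 + 124.25 = 1,410.22 thousand.
Numerator = 124.25 + 14.93 + 37.98 = 177.16 thousand.
Denominator = 1,410.22 + 14.93 = 1,425.15 thousand.
Broad rate = 177.16 / 1,425.15 = 12.43%.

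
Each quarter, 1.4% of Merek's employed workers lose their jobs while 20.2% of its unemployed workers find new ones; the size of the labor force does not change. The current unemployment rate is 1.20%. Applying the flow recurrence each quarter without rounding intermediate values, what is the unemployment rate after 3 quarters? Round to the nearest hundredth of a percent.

Unemployment rate after three quarters ≈ 3.94%.

With a fixed labor force, u_{t+1} = u_t + s·(1−u_t) − f·u_t = u_t·(1−s−f) + s.
Here 1−s−f = 0.784 and s = 0.014.
u_1 = 0.012000 × 0.784 + 0.014 = 0.023408.
u_2 = 0.023408 × 0.784 + 0.014 = 0.032352.
u_3 = 0.032352 × 0.784 + 0.014 = 0.039364.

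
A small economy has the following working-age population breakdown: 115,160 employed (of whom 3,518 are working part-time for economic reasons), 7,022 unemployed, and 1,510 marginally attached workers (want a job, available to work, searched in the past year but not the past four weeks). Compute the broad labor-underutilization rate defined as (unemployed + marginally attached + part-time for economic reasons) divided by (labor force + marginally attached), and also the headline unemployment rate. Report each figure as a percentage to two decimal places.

Labor force = 115,160 + 7,022 = 122,182.
Numerator = 7,022 + 1,510 + 3,518 = 12,050.
Denominator = 122,182 + 1,510 = 123,692.
Broad rate = 12,050 / 123,692 = 9.74%.
Headline unemployment rate = 7,022 / 122,182 = 5.75%.

Broad underutilization rate ≈ 9.74%; headline unemployment rate ≈ 5.75%.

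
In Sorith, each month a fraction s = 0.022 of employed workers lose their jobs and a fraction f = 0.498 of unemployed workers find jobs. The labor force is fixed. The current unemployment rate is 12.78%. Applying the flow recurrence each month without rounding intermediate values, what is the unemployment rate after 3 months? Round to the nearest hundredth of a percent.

Unemployment rate after three months ≈ 5.18%.

With a fixed labor force, u_{t+1} = u_t + s·(1−u_t) − f·u_t = u_t·(1−s−f) + s.
Here 1−s−f = 0.480 and s = 0.022.
u_1 = 0.127800 × 0.480 + 0.022 = 0.083344.
u_2 = 0.083344 × 0.480 + 0.022 = 0.062005.
u_3 = 0.062005 × 0.480 + 0.022 = 0.051762.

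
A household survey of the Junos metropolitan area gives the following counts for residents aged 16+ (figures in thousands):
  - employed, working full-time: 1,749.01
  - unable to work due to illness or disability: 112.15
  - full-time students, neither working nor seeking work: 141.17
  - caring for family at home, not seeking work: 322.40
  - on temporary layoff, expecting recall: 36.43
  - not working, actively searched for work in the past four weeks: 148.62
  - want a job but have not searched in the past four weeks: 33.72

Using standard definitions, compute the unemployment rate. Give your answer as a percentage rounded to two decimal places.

Employed = 1,749.01 thousand.
Unemployed = 36.43 + 148.62 = 185.05 thousand (jobless and actively searching, or on temporary layoff).
Labor force = 1,749.01 + 185.05 = 1,934.06 thousand.
Unemployment rate = 185.05 / 1,934.06 = 9.57%.

Unemployment rate ≈ 9.57%.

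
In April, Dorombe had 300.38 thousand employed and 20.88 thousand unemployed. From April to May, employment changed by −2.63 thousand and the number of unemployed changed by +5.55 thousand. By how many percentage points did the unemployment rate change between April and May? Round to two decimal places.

April: labor force = 300.38 + 20.88 = 321.26; u = 20.88/321.26 = 6.50%.
May: labor force = 297.75 + 26.43 = 324.18; u = 26.43/324.18 = 8.15%.
Change = 8.15% − 6.50% = +1.65 pp.

The unemployment rate changed by +1.65 percentage points.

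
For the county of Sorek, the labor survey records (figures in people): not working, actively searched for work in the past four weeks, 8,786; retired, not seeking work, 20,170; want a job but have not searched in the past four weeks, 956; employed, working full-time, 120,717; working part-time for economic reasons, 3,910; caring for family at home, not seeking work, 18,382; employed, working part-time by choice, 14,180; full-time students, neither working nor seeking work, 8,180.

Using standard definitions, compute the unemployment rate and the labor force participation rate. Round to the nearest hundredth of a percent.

Employed = 120,717 + 3,910 + 14,180 = 138,807 (anyone who worked, including part-time for economic reasons, counts as employed).
Unemployed = 8,786.
Labor force = 138,807 + 8,786 = 147,593.
Not in labor force = 20,170 + 956 + 18,382 + 8,180 = 47,688 (those not working and not actively searching are outside the labor force — including those who want a job but have given up searching).
Civilian working-age population = 147,593 + 47,688 = 195,281.
Unemployment rate = 8,786 / 147,593 = 5.95%.
Labor force participation rate = 147,593 / 195,281 = 75.58%.

Unemployment rate ≈ 5.95%; labor force participation rate ≈ 75.58%.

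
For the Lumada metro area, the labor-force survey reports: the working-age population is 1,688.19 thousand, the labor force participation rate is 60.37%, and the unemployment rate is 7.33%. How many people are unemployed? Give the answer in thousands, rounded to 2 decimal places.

Labor force = 0.6037 × 1,688.19 = 1,019.16 thousand.
Unemployed = 0.0733 × 1,019.16 ≈ 74.70 thousand.

About 74.70 thousand are unemployed.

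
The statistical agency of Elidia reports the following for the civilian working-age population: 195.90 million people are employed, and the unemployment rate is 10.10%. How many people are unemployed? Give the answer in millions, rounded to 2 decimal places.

Let U be the number unemployed. The labor force is E + U, and U/(E+U) = 0.1010.
So U = 0.1010 × 195.90 / (1 − 0.1010) = 19.7859 / 0.8990 ≈ 22.01 million.

About 22.01 million are unemployed.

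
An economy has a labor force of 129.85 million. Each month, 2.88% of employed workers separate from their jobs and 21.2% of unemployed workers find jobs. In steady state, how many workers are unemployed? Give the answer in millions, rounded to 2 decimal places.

Steady-state unemployment rate u* = s/(s+f) = 2.88/(2.88+21.2) = 0.119601.
Unemployed = u* × labor force = 0.119601 × 129.85 ≈ 15.53 million.

About 15.53 million are unemployed in steady state.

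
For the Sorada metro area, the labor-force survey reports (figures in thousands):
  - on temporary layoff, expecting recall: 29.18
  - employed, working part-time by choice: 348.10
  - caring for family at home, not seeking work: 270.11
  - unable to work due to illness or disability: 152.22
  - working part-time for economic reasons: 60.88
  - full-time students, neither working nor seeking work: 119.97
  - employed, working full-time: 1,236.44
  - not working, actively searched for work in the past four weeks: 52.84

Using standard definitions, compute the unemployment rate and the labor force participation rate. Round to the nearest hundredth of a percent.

Unemployment rate ≈ 4.75%; labor force participation rate ≈ 76.11%.

Employed = 348.10 + 60.88 + 1,236.44 = 1,645.42 thousand (anyone who worked, including part-time for economic reasons, counts as employed).
Unemployed = 29.18 + 52.84 = 82.02 thousand (jobless and actively searching, or on temporary layoff).
Labor force = 1,645.42 + 82.02 = 1,727.44 thousand.
Not in labor force = 270.11 + 152.22 + 119.97 = 542.30 thousand (those not working and not actively searching are outside the labor force).
Civilian working-age population = 1,727.44 + 542.30 = 2,269.74 thousand.
Unemployment rate = 82.02 / 1,727.44 = 4.75%.
Labor force participation rate = 1,727.44 / 2,269.74 = 76.11%.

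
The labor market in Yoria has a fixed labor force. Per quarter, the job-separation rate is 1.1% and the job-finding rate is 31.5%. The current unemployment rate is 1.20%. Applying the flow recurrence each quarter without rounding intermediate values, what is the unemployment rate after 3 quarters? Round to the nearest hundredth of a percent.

With a fixed labor force, u_{t+1} = u_t + s·(1−u_t) − f·u_t = u_t·(1−s−f) + s.
Here 1−s−f = 0.674 and s = 0.011.
u_1 = 0.012000 × 0.674 + 0.011 = 0.019088.
u_2 = 0.019088 × 0.674 + 0.011 = 0.023865.
u_3 = 0.023865 × 0.674 + 0.011 = 0.027085.

Unemployment rate after three quarters ≈ 2.71%.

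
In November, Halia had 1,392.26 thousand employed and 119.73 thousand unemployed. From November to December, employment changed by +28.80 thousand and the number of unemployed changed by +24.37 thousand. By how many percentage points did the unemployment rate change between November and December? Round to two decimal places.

The unemployment rate changed by +1.29 percentage points.

November: labor force = 1,392.26 + 119.73 = 1,511.99; u = 119.73/1,511.99 = 7.92%.
December: labor force = 1,421.06 + 144.10 = 1,565.16; u = 144.10/1,565.16 = 9.21%.
Change = 9.21% − 7.92% = +1.29 pp.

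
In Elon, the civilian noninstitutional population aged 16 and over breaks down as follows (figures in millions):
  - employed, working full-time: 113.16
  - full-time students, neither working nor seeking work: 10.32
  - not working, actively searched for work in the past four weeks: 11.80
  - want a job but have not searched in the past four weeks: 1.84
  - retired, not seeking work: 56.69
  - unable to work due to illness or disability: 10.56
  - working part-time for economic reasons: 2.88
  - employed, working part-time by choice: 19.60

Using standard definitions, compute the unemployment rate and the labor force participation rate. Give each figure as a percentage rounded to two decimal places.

Employed = 113.16 + 2.88 + 19.60 = 135.64 million (anyone who worked, including part-time for economic reasons, counts as employed).
Unemployed = 11.80 million.
Labor force = 135.64 + 11.80 = 147.44 million.
Not in labor force = 10.32 + 1.84 + 56.69 + 10.56 = 79.41 million (those not working and not actively searching are outside the labor force — including those who want a job but have given up searching).
Civilian working-age population = 147.44 + 79.41 = 226.85 million.
Unemployment rate = 11.80 / 147.44 = 8.00%.
Labor force participation rate = 147.44 / 226.85 = 64.99%.

Unemployment rate ≈ 8.00%; labor force participation rate ≈ 64.99%.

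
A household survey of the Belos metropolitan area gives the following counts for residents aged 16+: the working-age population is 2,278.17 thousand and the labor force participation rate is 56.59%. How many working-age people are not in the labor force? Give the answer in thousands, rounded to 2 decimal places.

About 988.95 thousand are not in the labor force.

Share not in the labor force = 1 − 0.5659 = 0.4341.
Not in labor force = 0.4341 × 2,278.17 ≈ 988.95 thousand.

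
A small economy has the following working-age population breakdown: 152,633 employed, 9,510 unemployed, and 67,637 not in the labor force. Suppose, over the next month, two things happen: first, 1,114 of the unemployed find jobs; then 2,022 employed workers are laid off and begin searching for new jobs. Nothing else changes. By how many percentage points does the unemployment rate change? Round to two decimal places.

Initially, labor force = 152,633 + 9,510 = 162,143, so u = 9,510/162,143 = 5.87%.
After the first change, unemployed falls and employed rises by 1,114; labor force unchanged → E = 153,747, U = 8,396, labor force = 162,143.
After the second change, employed falls and unemployed rises by 2,022; labor force unchanged → E = 151,725, U = 10,418, labor force = 162,143.
New unemployment rate = 10,418 / 162,143 = 6.43%.
Change = 6.43% − 5.87% = +0.56 percentage points.

The unemployment rate changes by +0.56 percentage points.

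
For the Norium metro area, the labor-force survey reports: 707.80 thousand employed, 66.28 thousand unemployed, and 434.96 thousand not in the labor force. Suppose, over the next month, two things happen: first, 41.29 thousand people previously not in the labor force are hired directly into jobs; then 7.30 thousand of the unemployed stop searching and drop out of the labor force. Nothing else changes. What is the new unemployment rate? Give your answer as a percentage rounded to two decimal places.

New unemployment rate ≈ 7.30%.

Initially, labor force = 707.80 + 66.28 = 774.08 thousand, so u = 66.28/774.08 = 8.56%.
After the first change, employed and labor force both rise by 41.29; unemployed unchanged → E = 749.09, U = 66.28, labor force = 815.37 thousand.
After the second change, unemployed and labor force both fall by 7.30 → E = 749.09, U = 58.98, labor force = 808.07 thousand.
New unemployment rate = 58.98 / 808.07 = 7.30%.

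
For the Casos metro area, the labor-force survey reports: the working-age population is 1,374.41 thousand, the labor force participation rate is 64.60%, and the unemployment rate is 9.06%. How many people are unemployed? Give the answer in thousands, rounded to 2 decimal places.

Labor force = 0.6460 × 1,374.41 = 887.87 thousand.
Unemployed = 0.0906 × 887.87 ≈ 80.44 thousand.

About 80.44 thousand are unemployed.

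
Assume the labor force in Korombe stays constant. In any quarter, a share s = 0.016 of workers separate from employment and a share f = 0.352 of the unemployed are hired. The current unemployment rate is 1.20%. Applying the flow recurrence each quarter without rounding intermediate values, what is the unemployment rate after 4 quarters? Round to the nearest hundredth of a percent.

With a fixed labor force, u_{t+1} = u_t + s·(1−u_t) − f·u_t = u_t·(1−s−f) + s.
Here 1−s−f = 0.632 and s = 0.016.
u_1 = 0.012000 × 0.632 + 0.016 = 0.023584.
u_2 = 0.023584 × 0.632 + 0.016 = 0.030905.
u_3 = 0.030905 × 0.632 + 0.016 = 0.035532.
u_4 = 0.035532 × 0.632 + 0.016 = 0.038456.

Unemployment rate after four quarters ≈ 3.85%.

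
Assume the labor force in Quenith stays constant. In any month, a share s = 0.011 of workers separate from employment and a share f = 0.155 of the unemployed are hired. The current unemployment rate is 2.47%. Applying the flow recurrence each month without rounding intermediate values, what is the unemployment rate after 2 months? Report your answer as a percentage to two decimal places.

With a fixed labor force, u_{t+1} = u_t + s·(1−u_t) − f·u_t = u_t·(1−s−f) + s.
Here 1−s−f = 0.834 and s = 0.011.
u_1 = 0.024700 × 0.834 + 0.011 = 0.031600.
u_2 = 0.031600 × 0.834 + 0.011 = 0.037354.

Unemployment rate after two months ≈ 3.74%.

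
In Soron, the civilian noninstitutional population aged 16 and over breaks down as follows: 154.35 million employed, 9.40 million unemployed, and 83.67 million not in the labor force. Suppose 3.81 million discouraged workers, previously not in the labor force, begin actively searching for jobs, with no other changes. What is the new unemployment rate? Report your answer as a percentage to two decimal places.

New unemployment rate ≈ 7.88%.

Initially, labor force = 154.35 + 9.40 = 163.75 million, so u = 9.40/163.75 = 5.74%.
After the change, unemployed and labor force both rise by 3.81 → E = 154.35, U = 13.21, labor force = 167.56 million.
New unemployment rate = 13.21 / 167.56 = 7.88%.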